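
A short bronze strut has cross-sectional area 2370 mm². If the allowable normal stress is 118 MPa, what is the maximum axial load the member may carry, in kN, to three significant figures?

280 kN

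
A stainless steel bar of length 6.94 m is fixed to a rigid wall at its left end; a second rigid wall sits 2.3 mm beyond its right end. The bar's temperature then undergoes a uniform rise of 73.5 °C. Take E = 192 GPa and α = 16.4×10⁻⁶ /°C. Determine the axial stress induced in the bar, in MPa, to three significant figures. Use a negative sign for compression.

-168 MPa

Free thermal expansion αLΔT = 16.4e-6 · 6940 · 73.5 = 8.365 mm.
The walls engage after the gap closes; constrained expansion = 8.365 − 2.3 = 6.065 mm.
The walls impose strain ε = −(6.065)/6940 = -8.7399e-04; σ = Eε = 192000 · -8.7399e-04 = -167.8 MPa.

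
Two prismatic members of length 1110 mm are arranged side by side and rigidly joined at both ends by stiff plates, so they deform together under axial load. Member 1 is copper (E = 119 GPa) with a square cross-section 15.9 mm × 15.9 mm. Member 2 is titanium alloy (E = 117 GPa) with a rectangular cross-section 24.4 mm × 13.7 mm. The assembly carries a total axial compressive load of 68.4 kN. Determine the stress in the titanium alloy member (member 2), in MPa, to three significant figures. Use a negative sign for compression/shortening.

-116 MPa

A_1 = 252.8 mm².
A_2 = 334.3 mm².
Equal strain + equilibrium ⇒ each member carries load in proportion to AE: A₁E₁ = 30080000 N, A₂E₂ = 39110000 N, ΣAE = 69200000 N.
σ₂ = P·E₂/ΣAE = -68400·117000/69200000 = -115.7 MPa.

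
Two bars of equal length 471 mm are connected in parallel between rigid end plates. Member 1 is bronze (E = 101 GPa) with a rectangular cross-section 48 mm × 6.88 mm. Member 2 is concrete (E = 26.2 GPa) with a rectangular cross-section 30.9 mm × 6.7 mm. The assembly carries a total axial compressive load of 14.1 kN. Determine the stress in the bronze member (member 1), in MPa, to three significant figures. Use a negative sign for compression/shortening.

A_1 = 330.2 mm².
A_2 = 207 mm².
Equal strain + equilibrium ⇒ each member carries load in proportion to AE: A₁E₁ = 33350000 N, A₂E₂ = 5424000 N, ΣAE = 38780000 N.
σ₁ = P·E₁/ΣAE = -14100·101000/38780000 = -36.72 MPa.

-36.7 MPa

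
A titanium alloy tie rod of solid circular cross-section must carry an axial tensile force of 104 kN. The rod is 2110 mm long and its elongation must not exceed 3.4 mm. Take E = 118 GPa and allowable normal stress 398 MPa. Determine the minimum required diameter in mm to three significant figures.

Required area A ≥ P/σ_allow = 104000/398 = 261.3 mm².
For a solid circular section, d ≥ √(4A/π) = 18.24 mm.
Elongation limit: A ≥ PL/(Eδ_allow) = 104000·2110/(118000·3.4) = 547 mm² ⇒ d ≥ 26.39 mm.
The elongation limit governs.

26.4 mm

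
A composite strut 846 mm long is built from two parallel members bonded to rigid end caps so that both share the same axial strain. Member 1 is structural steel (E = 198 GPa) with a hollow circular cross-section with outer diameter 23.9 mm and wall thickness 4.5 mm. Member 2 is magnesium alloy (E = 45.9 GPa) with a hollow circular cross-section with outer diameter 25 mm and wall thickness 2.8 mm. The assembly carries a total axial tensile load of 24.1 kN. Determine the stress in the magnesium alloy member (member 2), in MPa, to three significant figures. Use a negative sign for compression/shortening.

17.5 MPa

A_1 = 274.3 mm².
A_2 = 195.3 mm².
Equal strain + equilibrium ⇒ each member carries load in proportion to AE: A₁E₁ = 54300000 N, A₂E₂ = 8963000 N, ΣAE = 63270000 N.
σ₂ = P·E₂/ΣAE = 24100·45900/63270000 = 17.48 MPa.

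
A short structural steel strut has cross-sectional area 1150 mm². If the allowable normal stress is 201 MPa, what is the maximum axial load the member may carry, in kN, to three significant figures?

231 kN

P_max = σ_allow · A = 201 · 1150 = 231200 N = 231.2 kN.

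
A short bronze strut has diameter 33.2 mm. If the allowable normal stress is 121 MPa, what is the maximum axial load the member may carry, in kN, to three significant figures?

A = 865.7 mm².
P_max = σ_allow · A = 121 · 865.7 = 104700 N = 104.7 kN.

105 kN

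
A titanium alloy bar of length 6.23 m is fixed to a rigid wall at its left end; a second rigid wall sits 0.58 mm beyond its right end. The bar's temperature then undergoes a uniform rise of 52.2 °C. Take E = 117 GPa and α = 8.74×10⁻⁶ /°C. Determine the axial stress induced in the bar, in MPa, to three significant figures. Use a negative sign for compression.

-42.5 MPa

Free thermal expansion αLΔT = 8.74e-6 · 6230 · 52.2 = 2.842 mm.
The walls engage after the gap closes; constrained expansion = 2.842 − 0.58 = 2.262 mm.
The walls impose strain ε = −(2.262)/6230 = -3.6313e-04; σ = Eε = 117000 · -3.6313e-04 = -42.49 MPa.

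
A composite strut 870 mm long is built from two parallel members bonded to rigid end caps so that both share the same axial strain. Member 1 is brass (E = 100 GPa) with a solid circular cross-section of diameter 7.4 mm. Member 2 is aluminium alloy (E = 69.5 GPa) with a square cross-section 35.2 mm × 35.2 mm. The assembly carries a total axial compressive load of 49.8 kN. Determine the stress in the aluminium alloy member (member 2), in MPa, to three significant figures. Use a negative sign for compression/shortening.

A_1 = 43.01 mm².
A_2 = 1239 mm².
Equal strain + equilibrium ⇒ each member carries load in proportion to AE: A₁E₁ = 4301000 N, A₂E₂ = 86110000 N, ΣAE = 90410000 N.
σ₂ = P·E₂/ΣAE = -49800·69500/90410000 = -38.28 MPa.

-38.3 MPa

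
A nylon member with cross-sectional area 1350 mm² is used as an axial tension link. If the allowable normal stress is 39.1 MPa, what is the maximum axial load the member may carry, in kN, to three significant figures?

52.8 kN

P_max = σ_allow · A = 39.1 · 1350 = 52780 N = 52.78 kN.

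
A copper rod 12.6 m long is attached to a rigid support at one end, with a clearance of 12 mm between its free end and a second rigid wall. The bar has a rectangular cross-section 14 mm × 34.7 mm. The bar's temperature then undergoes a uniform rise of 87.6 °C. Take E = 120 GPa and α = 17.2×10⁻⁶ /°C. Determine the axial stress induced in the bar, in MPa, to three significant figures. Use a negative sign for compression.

Free thermal expansion αLΔT = 17.2e-6 · 12600 · 87.6 = 18.98 mm.
The walls engage after the gap closes; constrained expansion = 18.98 − 12 = 6.985 mm.
The walls impose strain ε = −(6.985)/12600 = -5.5434e-04; σ = Eε = 120000 · -5.5434e-04 = -66.52 MPa.

-66.5 MPa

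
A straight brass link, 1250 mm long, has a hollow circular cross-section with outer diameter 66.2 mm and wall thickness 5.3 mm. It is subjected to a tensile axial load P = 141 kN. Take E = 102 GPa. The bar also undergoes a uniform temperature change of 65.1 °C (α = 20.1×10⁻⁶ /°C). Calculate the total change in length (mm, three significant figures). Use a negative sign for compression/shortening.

3.34 mm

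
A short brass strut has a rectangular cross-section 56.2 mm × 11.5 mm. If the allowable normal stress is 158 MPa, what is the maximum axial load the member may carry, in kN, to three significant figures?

A = 646.3 mm².
P_max = σ_allow · A = 158 · 646.3 = 102100 N = 102.1 kN.

102 kN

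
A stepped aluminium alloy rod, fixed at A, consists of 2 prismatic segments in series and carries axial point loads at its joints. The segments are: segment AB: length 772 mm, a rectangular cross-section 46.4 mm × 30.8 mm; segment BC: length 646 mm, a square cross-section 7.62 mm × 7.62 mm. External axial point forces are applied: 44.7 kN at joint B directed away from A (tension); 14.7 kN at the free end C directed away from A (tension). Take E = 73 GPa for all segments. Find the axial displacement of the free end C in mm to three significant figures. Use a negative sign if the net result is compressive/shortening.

2.68 mm

Internal axial forces (sectioning from the free end, tension +): N_BC = 14.7 kN, N_AB = 59.4 kN.
A_AB = 1429 mm².
A_BC = 58.06 mm².
δ_AB = 59400·772/(1429·73000) = 0.4396 mm
δ_BC = 14700·646/(58.06·73000) = 2.24 mm
δ = Σδ_i = 2.68 mm.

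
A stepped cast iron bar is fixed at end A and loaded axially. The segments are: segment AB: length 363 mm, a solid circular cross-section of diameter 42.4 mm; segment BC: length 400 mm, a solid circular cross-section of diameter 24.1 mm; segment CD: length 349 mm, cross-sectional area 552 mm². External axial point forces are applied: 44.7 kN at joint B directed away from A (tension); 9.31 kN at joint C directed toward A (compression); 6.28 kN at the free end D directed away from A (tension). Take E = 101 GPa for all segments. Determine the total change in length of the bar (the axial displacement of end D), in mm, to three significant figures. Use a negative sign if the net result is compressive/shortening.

Internal axial forces (sectioning from the free end, tension +): N_CD = 6.28 kN, N_BC = -3.03 kN, N_AB = 41.67 kN.
A_AB = 1412 mm².
A_BC = 456.2 mm².
δ_AB = 41670·363/(1412·101000) = 0.1061 mm
δ_BC = -3030·400/(456.2·101000) = -0.02631 mm
δ_CD = 6280·349/(552·101000) = 0.03931 mm
δ = Σδ_i = 0.1191 mm.

0.119 mm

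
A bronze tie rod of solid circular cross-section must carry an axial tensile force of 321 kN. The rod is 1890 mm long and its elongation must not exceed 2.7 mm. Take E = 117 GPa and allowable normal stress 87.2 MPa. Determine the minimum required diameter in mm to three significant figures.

68.5 mm

Required area A ≥ P/σ_allow = 321000/87.2 = 3681 mm².
For a solid circular section, d ≥ √(4A/π) = 68.46 mm.
Elongation limit: A ≥ PL/(Eδ_allow) = 321000·1890/(117000·2.7) = 1921 mm² ⇒ d ≥ 49.45 mm.
The stress limit governs.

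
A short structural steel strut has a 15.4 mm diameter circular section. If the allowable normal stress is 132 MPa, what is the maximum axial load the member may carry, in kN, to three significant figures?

A = 186.3 mm².
P_max = σ_allow · A = 132 · 186.3 = 24590 N = 24.59 kN.

24.6 kN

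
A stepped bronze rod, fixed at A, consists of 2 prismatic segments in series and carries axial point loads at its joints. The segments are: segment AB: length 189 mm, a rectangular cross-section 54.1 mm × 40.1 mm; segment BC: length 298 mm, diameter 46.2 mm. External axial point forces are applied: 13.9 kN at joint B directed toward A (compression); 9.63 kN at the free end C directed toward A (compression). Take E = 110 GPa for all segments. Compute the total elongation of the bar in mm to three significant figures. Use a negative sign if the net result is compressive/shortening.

Internal axial forces (sectioning from the free end, tension +): N_BC = -9.63 kN, N_AB = -23.53 kN.
A_AB = 2169 mm².
A_BC = 1676 mm².
δ_AB = -23530·189/(2169·110000) = -0.01864 mm
δ_BC = -9630·298/(1676·110000) = -0.01556 mm
δ = Σδ_i = -0.0342 mm.

-0.0342 mm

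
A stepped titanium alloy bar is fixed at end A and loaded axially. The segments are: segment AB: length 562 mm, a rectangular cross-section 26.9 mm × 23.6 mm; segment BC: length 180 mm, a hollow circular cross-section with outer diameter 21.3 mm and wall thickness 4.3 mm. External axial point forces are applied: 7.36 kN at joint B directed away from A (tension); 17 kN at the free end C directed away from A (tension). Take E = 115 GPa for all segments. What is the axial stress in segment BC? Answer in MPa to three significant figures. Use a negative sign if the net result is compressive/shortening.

Internal axial forces (sectioning from the free end, tension +): N_BC = 17 kN, N_AB = 24.36 kN.
A_BC = 229.7 mm².
σ_BC = N_BC/A_BC = 17000/229.7 = 74.03 MPa.

74.0 MPa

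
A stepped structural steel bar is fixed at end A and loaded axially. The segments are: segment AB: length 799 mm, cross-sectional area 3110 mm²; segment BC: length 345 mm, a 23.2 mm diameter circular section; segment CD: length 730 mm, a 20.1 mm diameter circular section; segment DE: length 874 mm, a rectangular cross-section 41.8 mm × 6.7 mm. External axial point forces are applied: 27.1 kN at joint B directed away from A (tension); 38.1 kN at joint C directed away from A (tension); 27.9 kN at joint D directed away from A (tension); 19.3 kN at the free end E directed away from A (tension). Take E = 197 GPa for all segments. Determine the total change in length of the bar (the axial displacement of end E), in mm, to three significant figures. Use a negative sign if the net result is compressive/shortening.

1.36 mm

Internal axial forces (sectioning from the free end, tension +): N_DE = 19.3 kN, N_CD = 47.2 kN, N_BC = 85.3 kN, N_AB = 112.4 kN.
A_BC = 422.7 mm².
A_CD = 317.3 mm².
A_DE = 280.1 mm².
δ_AB = 112400·799/(3110·197000) = 0.1466 mm
δ_BC = 85300·345/(422.7·197000) = 0.3534 mm
δ_CD = 47200·730/(317.3·197000) = 0.5512 mm
δ_DE = 19300·874/(280.1·197000) = 0.3057 mm
δ = Σδ_i = 1.357 mm.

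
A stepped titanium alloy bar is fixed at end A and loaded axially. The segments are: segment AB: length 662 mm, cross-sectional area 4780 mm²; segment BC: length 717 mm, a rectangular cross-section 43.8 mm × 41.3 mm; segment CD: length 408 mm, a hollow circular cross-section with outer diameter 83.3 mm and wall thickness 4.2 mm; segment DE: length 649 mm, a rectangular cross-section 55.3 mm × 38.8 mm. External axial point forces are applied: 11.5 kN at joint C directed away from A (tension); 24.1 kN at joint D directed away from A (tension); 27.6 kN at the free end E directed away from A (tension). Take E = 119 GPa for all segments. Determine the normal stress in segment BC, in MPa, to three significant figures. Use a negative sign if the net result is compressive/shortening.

34.9 MPa

Internal axial forces (sectioning from the free end, tension +): N_DE = 27.6 kN, N_CD = 51.7 kN, N_BC = 63.2 kN, N_AB = 63.2 kN.
A_BC = 1809 mm².
σ_BC = N_BC/A_BC = 63200/1809 = 34.94 MPa.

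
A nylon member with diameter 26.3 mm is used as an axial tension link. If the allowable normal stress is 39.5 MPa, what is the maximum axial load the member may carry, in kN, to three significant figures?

21.5 kN

A = 543.3 mm².
P_max = σ_allow · A = 39.5 · 543.3 = 21460 N = 21.46 kN.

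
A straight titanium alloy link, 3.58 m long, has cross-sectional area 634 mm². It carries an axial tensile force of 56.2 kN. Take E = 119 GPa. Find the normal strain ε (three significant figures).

σ = N/A = 88.64 MPa; ε = σ/E = 88.64/119000 = 7.449e-04.

7.45e-04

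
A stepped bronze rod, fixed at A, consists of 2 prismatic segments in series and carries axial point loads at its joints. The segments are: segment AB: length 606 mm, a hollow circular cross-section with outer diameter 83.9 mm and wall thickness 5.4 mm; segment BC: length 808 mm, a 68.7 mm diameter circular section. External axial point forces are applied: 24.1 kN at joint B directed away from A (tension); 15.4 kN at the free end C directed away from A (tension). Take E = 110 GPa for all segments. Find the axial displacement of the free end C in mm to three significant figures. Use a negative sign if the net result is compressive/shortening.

0.194 mm

Internal axial forces (sectioning from the free end, tension +): N_BC = 15.4 kN, N_AB = 39.5 kN.
A_AB = 1332 mm².
A_BC = 3707 mm².
δ_AB = 39500·606/(1332·110000) = 0.1634 mm
δ_BC = 15400·808/(3707·110000) = 0.03052 mm
δ = Σδ_i = 0.1939 mm.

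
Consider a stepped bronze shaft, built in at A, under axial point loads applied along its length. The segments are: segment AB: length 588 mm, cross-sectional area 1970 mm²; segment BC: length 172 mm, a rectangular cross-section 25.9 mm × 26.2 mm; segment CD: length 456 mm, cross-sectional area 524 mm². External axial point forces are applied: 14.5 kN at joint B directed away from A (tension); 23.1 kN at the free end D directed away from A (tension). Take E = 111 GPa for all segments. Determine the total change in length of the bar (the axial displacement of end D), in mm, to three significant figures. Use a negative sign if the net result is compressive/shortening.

0.335 mm

Internal axial forces (sectioning from the free end, tension +): N_CD = 23.1 kN, N_BC = 23.1 kN, N_AB = 37.6 kN.
A_BC = 678.6 mm².
δ_AB = 37600·588/(1970·111000) = 0.1011 mm
δ_BC = 23100·172/(678.6·111000) = 0.05275 mm
δ_CD = 23100·456/(524·111000) = 0.1811 mm
δ = Σδ_i = 0.335 mm.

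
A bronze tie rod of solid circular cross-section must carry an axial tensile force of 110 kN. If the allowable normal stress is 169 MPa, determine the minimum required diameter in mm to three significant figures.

Required area A ≥ P/σ_allow = 110000/169 = 650.9 mm².
For a solid circular section, d ≥ √(4A/π) = 28.79 mm.

28.8 mm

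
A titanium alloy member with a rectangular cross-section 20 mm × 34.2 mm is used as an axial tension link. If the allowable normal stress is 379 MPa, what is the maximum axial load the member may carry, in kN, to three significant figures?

259 kN

A = 684 mm².
P_max = σ_allow · A = 379 · 684 = 259200 N = 259.2 kN.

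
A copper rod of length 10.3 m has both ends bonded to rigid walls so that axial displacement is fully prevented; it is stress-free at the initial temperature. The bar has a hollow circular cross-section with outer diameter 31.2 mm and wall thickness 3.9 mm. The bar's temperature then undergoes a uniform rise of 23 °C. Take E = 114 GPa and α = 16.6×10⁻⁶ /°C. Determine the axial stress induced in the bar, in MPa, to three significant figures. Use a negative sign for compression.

-43.5 MPa

Free thermal expansion αLΔT = 16.6e-6 · 10300 · 23 = 3.933 mm.
The walls impose strain ε = −(3.933)/10300 = -3.8180e-04; σ = Eε = 114000 · -3.8180e-04 = -43.53 MPa.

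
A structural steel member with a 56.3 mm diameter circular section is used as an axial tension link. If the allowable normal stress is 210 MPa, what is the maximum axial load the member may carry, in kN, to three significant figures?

523 kN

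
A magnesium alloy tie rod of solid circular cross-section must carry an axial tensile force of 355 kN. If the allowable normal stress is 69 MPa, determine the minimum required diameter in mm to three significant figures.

Required area A ≥ P/σ_allow = 355000/69 = 5145 mm².
For a solid circular section, d ≥ √(4A/π) = 80.94 mm.

80.9 mm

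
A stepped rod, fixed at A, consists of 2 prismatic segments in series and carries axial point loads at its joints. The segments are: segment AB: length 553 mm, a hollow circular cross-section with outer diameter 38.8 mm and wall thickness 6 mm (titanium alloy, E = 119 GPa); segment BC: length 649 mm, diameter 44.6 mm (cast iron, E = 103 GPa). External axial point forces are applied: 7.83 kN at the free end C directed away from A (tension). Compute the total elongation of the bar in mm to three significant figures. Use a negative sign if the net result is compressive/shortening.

0.0904 mm

Internal axial forces (sectioning from the free end, tension +): N_BC = 7.83 kN, N_AB = 7.83 kN.
A_AB = 618.3 mm².
A_BC = 1562 mm².
δ_AB = 7830·553/(618.3·119000) = 0.05885 mm
δ_BC = 7830·649/(1562·103000) = 0.03158 mm
δ = Σδ_i = 0.09043 mm.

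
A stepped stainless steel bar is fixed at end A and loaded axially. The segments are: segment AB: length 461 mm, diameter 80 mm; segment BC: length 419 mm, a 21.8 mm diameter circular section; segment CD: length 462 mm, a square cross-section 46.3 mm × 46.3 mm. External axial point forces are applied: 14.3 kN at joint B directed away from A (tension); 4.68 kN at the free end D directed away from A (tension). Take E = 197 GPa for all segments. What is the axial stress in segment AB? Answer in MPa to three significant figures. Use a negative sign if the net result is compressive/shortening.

Internal axial forces (sectioning from the free end, tension +): N_CD = 4.68 kN, N_BC = 4.68 kN, N_AB = 18.98 kN.
A_AB = 5027 mm².
σ_AB = N_AB/A_AB = 18980/5027 = 3.776 MPa.

3.78 MPa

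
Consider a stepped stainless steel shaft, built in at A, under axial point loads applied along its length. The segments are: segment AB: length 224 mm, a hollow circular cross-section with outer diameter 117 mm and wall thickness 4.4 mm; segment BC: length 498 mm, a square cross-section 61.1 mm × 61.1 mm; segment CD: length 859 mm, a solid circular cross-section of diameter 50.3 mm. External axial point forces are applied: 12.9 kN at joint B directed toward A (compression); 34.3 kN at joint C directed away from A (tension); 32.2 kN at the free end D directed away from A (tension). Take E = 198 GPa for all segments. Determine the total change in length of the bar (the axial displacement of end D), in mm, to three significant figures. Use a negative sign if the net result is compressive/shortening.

0.154 mm

Internal axial forces (sectioning from the free end, tension +): N_CD = 32.2 kN, N_BC = 66.5 kN, N_AB = 53.6 kN.
A_AB = 1556 mm².
A_BC = 3733 mm².
A_CD = 1987 mm².
δ_AB = 53600·224/(1556·198000) = 0.03896 mm
δ_BC = 66500·498/(3733·198000) = 0.0448 mm
δ_CD = 32200·859/(1987·198000) = 0.0703 mm
δ = Σδ_i = 0.1541 mm.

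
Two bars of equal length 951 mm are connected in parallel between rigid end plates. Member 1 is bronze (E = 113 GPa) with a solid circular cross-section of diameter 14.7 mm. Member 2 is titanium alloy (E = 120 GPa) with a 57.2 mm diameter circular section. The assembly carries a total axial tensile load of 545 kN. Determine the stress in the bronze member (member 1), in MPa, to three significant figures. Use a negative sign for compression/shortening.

A_1 = 169.7 mm².
A_2 = 2570 mm².
Equal strain + equilibrium ⇒ each member carries load in proportion to AE: A₁E₁ = 19180000 N, A₂E₂ = 308400000 N, ΣAE = 327500000 N.
σ₁ = P·E₁/ΣAE = 545000·113000/327500000 = 188 MPa.

188 MPa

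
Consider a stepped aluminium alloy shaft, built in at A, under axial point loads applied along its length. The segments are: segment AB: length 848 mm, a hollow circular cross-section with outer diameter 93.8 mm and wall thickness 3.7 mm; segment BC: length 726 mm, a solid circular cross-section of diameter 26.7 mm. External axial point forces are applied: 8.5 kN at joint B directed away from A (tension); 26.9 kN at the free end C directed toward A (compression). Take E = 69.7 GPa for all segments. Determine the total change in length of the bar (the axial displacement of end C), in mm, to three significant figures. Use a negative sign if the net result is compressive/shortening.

-0.714 mm

Internal axial forces (sectioning from the free end, tension +): N_BC = -26.9 kN, N_AB = -18.4 kN.
A_AB = 1047 mm².
A_BC = 559.9 mm².
δ_AB = -18400·848/(1047·69700) = -0.2137 mm
δ_BC = -26900·726/(559.9·69700) = -0.5004 mm
δ = Σδ_i = -0.7142 mm.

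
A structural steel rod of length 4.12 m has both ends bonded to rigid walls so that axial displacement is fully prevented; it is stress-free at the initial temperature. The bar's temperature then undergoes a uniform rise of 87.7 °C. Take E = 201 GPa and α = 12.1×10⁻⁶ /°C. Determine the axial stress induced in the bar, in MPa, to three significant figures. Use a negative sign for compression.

-213 MPa

Free thermal expansion αLΔT = 12.1e-6 · 4120 · 87.7 = 4.372 mm.
The walls impose strain ε = −(4.372)/4120 = -1.0612e-03; σ = Eε = 201000 · -1.0612e-03 = -213.3 MPa.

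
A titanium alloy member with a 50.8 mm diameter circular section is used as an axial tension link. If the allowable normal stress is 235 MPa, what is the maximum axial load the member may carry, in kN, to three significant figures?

476 kN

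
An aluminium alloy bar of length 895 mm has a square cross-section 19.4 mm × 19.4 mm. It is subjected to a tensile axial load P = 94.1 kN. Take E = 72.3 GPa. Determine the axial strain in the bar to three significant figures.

A = 376.4 mm².
σ = N/A = 250 MPa; ε = σ/E = 250/72300 = 3.458e-03.

0.00346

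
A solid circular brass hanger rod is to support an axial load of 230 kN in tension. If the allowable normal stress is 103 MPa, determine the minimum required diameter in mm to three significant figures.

53.3 mm

Required area A ≥ P/σ_allow = 230000/103 = 2233 mm².
For a solid circular section, d ≥ √(4A/π) = 53.32 mm.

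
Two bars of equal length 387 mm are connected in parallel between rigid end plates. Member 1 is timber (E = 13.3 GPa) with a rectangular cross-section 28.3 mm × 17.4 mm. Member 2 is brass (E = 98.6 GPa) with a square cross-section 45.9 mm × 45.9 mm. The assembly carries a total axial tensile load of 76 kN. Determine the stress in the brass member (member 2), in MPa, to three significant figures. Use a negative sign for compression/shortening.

A_1 = 492.4 mm².
A_2 = 2107 mm².
Equal strain + equilibrium ⇒ each member carries load in proportion to AE: A₁E₁ = 6549000 N, A₂E₂ = 207700000 N, ΣAE = 214300000 N.
σ₂ = P·E₂/ΣAE = 76000·98600/214300000 = 34.97 MPa.

35.0 MPa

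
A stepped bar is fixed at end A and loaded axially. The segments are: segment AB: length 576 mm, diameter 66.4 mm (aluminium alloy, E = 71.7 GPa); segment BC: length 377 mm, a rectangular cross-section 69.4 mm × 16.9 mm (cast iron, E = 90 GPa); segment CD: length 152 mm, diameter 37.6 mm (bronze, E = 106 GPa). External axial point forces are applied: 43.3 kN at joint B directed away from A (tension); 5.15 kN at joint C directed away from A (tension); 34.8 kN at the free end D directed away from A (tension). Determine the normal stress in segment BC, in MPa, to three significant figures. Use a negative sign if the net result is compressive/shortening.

34.1 MPa

Internal axial forces (sectioning from the free end, tension +): N_CD = 34.8 kN, N_BC = 39.95 kN, N_AB = 83.25 kN.
A_BC = 1173 mm².
σ_BC = N_BC/A_BC = 39950/1173 = 34.06 MPa.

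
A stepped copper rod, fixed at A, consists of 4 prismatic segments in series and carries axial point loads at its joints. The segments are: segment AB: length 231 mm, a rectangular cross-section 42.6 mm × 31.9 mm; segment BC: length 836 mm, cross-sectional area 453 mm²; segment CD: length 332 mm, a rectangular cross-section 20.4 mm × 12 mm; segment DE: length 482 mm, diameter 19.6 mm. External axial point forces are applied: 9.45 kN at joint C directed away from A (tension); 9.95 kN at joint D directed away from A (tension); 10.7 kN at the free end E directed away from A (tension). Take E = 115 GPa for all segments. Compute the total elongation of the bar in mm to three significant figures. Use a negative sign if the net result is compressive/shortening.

0.920 mm

Internal axial forces (sectioning from the free end, tension +): N_DE = 10.7 kN, N_CD = 20.65 kN, N_BC = 30.1 kN, N_AB = 30.1 kN.
A_AB = 1359 mm².
A_CD = 244.8 mm².
A_DE = 301.7 mm².
δ_AB = 30100·231/(1359·115000) = 0.04449 mm
δ_BC = 30100·836/(453·115000) = 0.483 mm
δ_CD = 20650·332/(244.8·115000) = 0.2435 mm
δ_DE = 10700·482/(301.7·115000) = 0.1486 mm
δ = Σδ_i = 0.9197 mm.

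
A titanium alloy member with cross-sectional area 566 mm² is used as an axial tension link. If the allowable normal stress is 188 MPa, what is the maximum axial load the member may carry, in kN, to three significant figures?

106 kN

P_max = σ_allow · A = 188 · 566 = 106400 N = 106.4 kN.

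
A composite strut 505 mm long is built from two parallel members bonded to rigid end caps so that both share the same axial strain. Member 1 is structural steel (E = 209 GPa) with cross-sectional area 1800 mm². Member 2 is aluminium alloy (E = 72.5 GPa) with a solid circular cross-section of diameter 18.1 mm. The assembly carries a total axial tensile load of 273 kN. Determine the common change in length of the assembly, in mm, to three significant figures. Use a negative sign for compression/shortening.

A_2 = 257.3 mm².
Equal strain + equilibrium ⇒ each member carries load in proportion to AE: A₁E₁ = 376200000 N, A₂E₂ = 18650000 N, ΣAE = 394900000 N.
δ = PL/ΣAE = 273000·505/394900000 = 0.3492 mm.

0.349 mm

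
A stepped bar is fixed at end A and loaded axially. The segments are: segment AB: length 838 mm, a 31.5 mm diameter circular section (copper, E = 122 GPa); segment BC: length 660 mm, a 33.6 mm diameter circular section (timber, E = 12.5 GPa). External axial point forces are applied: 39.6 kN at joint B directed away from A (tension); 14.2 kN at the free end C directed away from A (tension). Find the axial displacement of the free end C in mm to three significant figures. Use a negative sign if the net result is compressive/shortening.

Internal axial forces (sectioning from the free end, tension +): N_BC = 14.2 kN, N_AB = 53.8 kN.
A_AB = 779.3 mm².
A_BC = 886.7 mm².
δ_AB = 53800·838/(779.3·122000) = 0.4742 mm
δ_BC = 14200·660/(886.7·12500) = 0.8456 mm
δ = Σδ_i = 1.32 mm.

1.32 mm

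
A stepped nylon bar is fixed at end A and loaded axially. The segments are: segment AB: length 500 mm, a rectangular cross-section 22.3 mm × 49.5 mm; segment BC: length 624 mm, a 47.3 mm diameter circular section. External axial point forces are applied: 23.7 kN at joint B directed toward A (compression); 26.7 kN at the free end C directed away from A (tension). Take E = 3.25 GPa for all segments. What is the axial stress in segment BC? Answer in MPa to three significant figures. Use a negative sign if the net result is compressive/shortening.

15.2 MPa

Internal axial forces (sectioning from the free end, tension +): N_BC = 26.7 kN, N_AB = 3 kN.
A_BC = 1757 mm².
σ_BC = N_BC/A_BC = 26700/1757 = 15.19 MPa.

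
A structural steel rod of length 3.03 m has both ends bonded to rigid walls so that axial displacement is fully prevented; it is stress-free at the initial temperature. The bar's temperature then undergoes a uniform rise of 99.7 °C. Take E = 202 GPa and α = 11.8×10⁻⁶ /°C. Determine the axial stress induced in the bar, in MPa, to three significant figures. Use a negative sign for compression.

-238 MPa

Free thermal expansion αLΔT = 11.8e-6 · 3030 · 99.7 = 3.565 mm.
The walls impose strain ε = −(3.565)/3030 = -1.1765e-03; σ = Eε = 202000 · -1.1765e-03 = -237.6 MPa.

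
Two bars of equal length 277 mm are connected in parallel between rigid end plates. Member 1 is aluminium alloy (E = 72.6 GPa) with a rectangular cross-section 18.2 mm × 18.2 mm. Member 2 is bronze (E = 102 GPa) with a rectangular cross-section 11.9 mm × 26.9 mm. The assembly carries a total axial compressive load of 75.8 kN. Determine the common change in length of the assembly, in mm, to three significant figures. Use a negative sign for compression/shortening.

-0.370 mm

A_1 = 331.2 mm².
A_2 = 320.1 mm².
Equal strain + equilibrium ⇒ each member carries load in proportion to AE: A₁E₁ = 24050000 N, A₂E₂ = 32650000 N, ΣAE = 56700000 N.
δ = PL/ΣAE = -75800·277/56700000 = -0.3703 mm.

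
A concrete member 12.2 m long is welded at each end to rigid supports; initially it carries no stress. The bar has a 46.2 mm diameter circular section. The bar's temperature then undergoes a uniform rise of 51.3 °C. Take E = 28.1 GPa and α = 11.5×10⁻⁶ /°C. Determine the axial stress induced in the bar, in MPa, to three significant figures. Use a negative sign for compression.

Free thermal expansion αLΔT = 11.5e-6 · 12200 · 51.3 = 7.197 mm.
The walls impose strain ε = −(7.197)/12200 = -5.8995e-04; σ = Eε = 28100 · -5.8995e-04 = -16.58 MPa.

-16.6 MPa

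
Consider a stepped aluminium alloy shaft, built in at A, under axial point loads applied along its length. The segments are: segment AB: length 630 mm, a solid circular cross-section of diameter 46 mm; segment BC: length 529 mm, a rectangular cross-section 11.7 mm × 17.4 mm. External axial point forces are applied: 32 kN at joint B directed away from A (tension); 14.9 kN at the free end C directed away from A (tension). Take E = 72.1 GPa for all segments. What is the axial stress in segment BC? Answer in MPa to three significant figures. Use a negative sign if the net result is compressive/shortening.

73.2 MPa

Internal axial forces (sectioning from the free end, tension +): N_BC = 14.9 kN, N_AB = 46.9 kN.
A_BC = 203.6 mm².
σ_BC = N_BC/A_BC = 14900/203.6 = 73.19 MPa.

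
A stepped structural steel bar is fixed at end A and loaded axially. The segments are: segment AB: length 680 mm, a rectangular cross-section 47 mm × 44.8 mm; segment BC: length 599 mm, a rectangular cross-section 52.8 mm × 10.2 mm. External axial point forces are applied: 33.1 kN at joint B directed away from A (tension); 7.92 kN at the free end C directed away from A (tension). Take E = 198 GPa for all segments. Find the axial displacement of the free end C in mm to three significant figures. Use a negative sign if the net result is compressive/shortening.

0.111 mm

Internal axial forces (sectioning from the free end, tension +): N_BC = 7.92 kN, N_AB = 41.02 kN.
A_AB = 2106 mm².
A_BC = 538.6 mm².
δ_AB = 41020·680/(2106·198000) = 0.06691 mm
δ_BC = 7920·599/(538.6·198000) = 0.04449 mm
δ = Σδ_i = 0.1114 mm.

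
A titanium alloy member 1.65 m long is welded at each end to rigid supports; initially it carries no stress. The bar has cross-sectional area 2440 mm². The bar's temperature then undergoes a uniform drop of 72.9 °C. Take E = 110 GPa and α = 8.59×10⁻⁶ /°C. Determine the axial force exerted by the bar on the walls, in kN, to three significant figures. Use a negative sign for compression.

Free thermal expansion αLΔT = 8.59e-6 · 1650 · -72.9 = -1.033 mm.
The walls impose strain ε = −(-1.033)/1650 = 6.2621e-04; σ = Eε = 110000 · 6.2621e-04 = 68.88 MPa.
Wall reaction R = σ·A = 68.88·2440 = 168100 N = 168.1 kN.

168 kN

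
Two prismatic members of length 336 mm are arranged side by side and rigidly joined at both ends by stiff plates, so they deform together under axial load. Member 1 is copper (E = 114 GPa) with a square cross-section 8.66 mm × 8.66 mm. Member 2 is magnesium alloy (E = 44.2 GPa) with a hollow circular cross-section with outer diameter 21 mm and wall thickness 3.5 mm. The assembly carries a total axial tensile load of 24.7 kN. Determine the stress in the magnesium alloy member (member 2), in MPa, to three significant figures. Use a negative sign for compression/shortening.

64.0 MPa

A_1 = 75 mm².
A_2 = 192.4 mm².
Equal strain + equilibrium ⇒ each member carries load in proportion to AE: A₁E₁ = 8549000 N, A₂E₂ = 8505000 N, ΣAE = 17050000 N.
σ₂ = P·E₂/ΣAE = 24700·44200/17050000 = 64.01 MPa.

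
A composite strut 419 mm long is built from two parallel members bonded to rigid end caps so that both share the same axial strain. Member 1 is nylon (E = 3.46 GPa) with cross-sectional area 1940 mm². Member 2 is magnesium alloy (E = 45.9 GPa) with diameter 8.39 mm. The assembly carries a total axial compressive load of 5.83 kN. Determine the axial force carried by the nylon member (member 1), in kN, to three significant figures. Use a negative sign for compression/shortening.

-4.23 kN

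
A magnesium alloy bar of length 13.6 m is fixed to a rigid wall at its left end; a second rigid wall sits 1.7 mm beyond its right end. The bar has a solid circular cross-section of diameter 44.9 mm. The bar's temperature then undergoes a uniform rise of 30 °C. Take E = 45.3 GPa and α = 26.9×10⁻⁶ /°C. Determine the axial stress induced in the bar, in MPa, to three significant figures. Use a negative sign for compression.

Free thermal expansion αLΔT = 26.9e-6 · 13600 · 30 = 10.98 mm.
The walls engage after the gap closes; constrained expansion = 10.98 − 1.7 = 9.275 mm.
The walls impose strain ε = −(9.275)/13600 = -6.8200e-04; σ = Eε = 45300 · -6.8200e-04 = -30.89 MPa.

-30.9 MPa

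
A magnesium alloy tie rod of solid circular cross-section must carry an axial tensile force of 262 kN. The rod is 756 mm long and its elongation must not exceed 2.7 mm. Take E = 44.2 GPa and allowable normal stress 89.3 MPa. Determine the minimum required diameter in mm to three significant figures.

61.1 mm

Required area A ≥ P/σ_allow = 262000/89.3 = 2934 mm².
For a solid circular section, d ≥ √(4A/π) = 61.12 mm.
Elongation limit: A ≥ PL/(Eδ_allow) = 262000·756/(44200·2.7) = 1660 mm² ⇒ d ≥ 45.97 mm.
The stress limit governs.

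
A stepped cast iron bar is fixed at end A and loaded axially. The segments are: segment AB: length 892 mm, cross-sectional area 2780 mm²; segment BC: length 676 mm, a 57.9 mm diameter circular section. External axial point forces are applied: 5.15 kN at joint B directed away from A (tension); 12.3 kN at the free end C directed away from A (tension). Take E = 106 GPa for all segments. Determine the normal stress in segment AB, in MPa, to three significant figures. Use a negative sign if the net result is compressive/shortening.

Internal axial forces (sectioning from the free end, tension +): N_BC = 12.3 kN, N_AB = 17.45 kN.
σ_AB = N_AB/A_AB = 17450/2780 = 6.277 MPa.

6.28 MPa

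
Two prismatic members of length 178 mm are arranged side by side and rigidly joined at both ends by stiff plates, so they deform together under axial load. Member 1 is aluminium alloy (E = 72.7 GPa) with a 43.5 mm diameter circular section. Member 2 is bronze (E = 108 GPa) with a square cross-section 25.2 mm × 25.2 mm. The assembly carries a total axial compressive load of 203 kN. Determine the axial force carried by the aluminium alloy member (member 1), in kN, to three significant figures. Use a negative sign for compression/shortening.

-124 kN

A_1 = 1486 mm².
A_2 = 635 mm².
Equal strain + equilibrium ⇒ each member carries load in proportion to AE: A₁E₁ = 108000000 N, A₂E₂ = 68580000 N, ΣAE = 176600000 N.
F₁ = P·A₁E₁/ΣAE = -203000·108000000/176600000 = -124200 N.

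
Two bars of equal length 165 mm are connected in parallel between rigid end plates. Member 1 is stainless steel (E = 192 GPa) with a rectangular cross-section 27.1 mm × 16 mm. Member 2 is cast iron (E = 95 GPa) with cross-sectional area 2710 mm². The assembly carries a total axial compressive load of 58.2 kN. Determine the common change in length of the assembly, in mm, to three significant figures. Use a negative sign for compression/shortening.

A_1 = 433.6 mm².
Equal strain + equilibrium ⇒ each member carries load in proportion to AE: A₁E₁ = 83250000 N, A₂E₂ = 257400000 N, ΣAE = 340700000 N.
δ = PL/ΣAE = -58200·165/340700000 = -0.02819 mm.

-0.0282 mm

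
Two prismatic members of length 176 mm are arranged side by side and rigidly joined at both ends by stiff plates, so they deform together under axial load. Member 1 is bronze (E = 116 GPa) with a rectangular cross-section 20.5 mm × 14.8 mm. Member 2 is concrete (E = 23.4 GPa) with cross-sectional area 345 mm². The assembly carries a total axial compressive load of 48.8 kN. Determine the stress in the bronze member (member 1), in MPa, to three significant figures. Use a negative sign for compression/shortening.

A_1 = 303.4 mm².
Equal strain + equilibrium ⇒ each member carries load in proportion to AE: A₁E₁ = 35190000 N, A₂E₂ = 8073000 N, ΣAE = 43270000 N.
σ₁ = P·E₁/ΣAE = -48800·116000/43270000 = -130.8 MPa.

-131 MPa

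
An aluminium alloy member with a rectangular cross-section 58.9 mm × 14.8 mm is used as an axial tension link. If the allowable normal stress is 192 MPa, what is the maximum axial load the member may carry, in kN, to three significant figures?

A = 871.7 mm².
P_max = σ_allow · A = 192 · 871.7 = 167400 N = 167.4 kN.

167 kN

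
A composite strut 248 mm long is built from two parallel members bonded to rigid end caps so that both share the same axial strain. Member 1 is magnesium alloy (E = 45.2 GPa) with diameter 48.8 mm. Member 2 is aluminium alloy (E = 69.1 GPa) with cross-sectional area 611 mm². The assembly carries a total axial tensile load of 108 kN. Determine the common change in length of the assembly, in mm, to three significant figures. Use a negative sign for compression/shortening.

0.211 mm

A_1 = 1870 mm².
Equal strain + equilibrium ⇒ each member carries load in proportion to AE: A₁E₁ = 84540000 N, A₂E₂ = 42220000 N, ΣAE = 126800000 N.
δ = PL/ΣAE = 108000·248/126800000 = 0.2113 mm.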